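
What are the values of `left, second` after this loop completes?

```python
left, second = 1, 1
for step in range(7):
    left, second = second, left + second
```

Fibonacci: after 7 iterations
`left, second` takes the values: (1, 1) → (1, 2) → (2, 3) → (3, 5) → (5, 8) → (8, 13) → (13, 21) → (21, 34)

Answer: 21, 34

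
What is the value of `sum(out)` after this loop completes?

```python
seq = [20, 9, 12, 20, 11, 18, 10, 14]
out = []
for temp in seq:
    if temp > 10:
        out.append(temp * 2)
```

Sum of doubled values > 10
`out` takes the values: [] → [40] → [40, 24] → [40, 24, 40] → [40, 24, 40, 22] → [40, 24, 40, 22, 36] → [40, 24, 40, 22, 36, 28]
So `sum(out)` = 190

Answer: 190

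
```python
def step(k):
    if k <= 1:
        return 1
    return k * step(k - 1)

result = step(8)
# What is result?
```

step(8) = 8 * 7 * 6 * 5 * 4 * 3 * 2 * 1 = 40320

Answer: 40320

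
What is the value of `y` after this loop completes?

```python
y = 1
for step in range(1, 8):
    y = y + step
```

Start at 1, add 1 through 7
`y` takes the values: 1 → 2 → 4 → 7 → 11 → 16 → 22 → 29

Answer: 29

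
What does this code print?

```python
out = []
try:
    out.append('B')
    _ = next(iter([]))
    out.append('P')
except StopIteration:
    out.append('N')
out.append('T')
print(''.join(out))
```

Execution trace: 'B' (try body) → 'N' (except StopIteration) → 'T' (after the try/except). Output: BNT

Answer: BNT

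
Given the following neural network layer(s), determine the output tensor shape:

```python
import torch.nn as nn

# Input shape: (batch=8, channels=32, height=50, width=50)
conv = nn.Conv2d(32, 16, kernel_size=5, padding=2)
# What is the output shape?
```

Input: (8, 32, 50, 50) -> Output: (8, 16, 50, 50)

Answer: (8, 16, 50, 50)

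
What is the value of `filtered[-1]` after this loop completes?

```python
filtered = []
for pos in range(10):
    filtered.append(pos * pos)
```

Last element of squares 0 to 9
`filtered` takes the values: [] → [0] → [0, 1] → [0, 1, 4] → [0, 1, 4, 9] → [0, 1, 4, 9, 16] → [0, 1, 4, 9, 16, 25] → [0, 1, 4, 9, 16, 25, 36] → [0, 1, 4, 9, 16, 25, 36, 49] → [0, 1, 4, 9, 16, 25, 36, 49, 64] → [0, 1, 4, 9, 16, 25, 36, 49, 64, 81]
So `filtered[-1]` = 81

Answer: 81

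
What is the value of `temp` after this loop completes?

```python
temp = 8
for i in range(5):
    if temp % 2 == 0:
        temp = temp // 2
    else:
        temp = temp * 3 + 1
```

Collatz-style transformation from 8
`temp` takes the values: 8 → 4 → 2 → 1 → 4 → 2

Answer: 2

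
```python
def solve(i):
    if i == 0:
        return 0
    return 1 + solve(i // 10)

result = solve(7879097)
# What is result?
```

Count of digits of 7879097: 7

Answer: 7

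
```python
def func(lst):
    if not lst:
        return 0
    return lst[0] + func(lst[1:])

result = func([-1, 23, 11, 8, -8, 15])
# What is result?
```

(-1) + 23 + 11 + 8 + (-8) + 15 + 0 = 48

Answer: 48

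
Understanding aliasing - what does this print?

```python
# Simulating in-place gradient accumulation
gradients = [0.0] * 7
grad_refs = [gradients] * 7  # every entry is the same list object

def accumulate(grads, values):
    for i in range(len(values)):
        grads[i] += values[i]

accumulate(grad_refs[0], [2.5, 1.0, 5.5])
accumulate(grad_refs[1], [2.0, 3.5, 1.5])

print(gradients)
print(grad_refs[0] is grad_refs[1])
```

Key concept: gradient accumulation aliasing.
Step by step:
`gradients = [0.0] * 7` → gradients = [0.0, 0.0, 0.0, 0.0, 0.0, 0.0, 0.0]
`grad_refs = [gradients] * 7` → grad_refs = [[0.0, 0.0, 0.0, 0.0, 0.0, 0.0, 0.0], [0.0, 0.0, 0.0, 0.0, 0.0, 0.0, 0.0], [0.0, 0.0, 0.0, 0.0, 0.0, 0.0, 0.0], [0.0, 0.0, 0.0, 0.0, 0.0, 0.0, 0.0], [0.0, 0.0, 0.0, 0.0, 0.0, 0.0, 0.0], [0.0, 0.0, 0.0, 0.0, 0.0, 0.0, 0.0], [0.0, 0.0, 0.0, 0.0, 0.0, 0.0, 0.0]]
`accumulate(grad_refs[0], [2.5, 1.0, 5.5])` → gradients = [2.5, 1.0, 5.5, 0.0, 0.0, 0.0, 0.0]; grad_refs = [[2.5, 1.0, 5.5, 0.0, 0.0, 0.0, 0.0], [2.5, 1.0, 5.5, 0.0, 0.0, 0.0, 0.0], [2.5, 1.0, 5.5, 0.0, 0.0, 0.0, 0.0], [2.5, 1.0, 5.5, 0.0, 0.0, 0.0, 0.0], [2.5, 1.0, 5.5, 0.0, 0.0, 0.0, 0.0], [2.5, 1.0, 5.5, 0.0, 0.0, 0.0, 0.0], [2.5, 1.0, 5.5, 0.0, 0.0, 0.0, 0.0]]
`accumulate(grad_refs[1], [2.0, 3.5, 1.5])` → gradients = [4.5, 4.5, 7.0, 0.0, 0.0, 0.0, 0.0]; grad_refs = [[4.5, 4.5, 7.0, 0.0, 0.0, 0.0, 0.0], [4.5, 4.5, 7.0, 0.0, 0.0, 0.0, 0.0], [4.5, 4.5, 7.0, 0.0, 0.0, 0.0, 0.0], [4.5, 4.5, 7.0, 0.0, 0.0, 0.0, 0.0], [4.5, 4.5, 7.0, 0.0, 0.0, 0.0, 0.0], [4.5, 4.5, 7.0, 0.0, 0.0, 0.0, 0.0], [4.5, 4.5, 7.0, 0.0, 0.0, 0.0, 0.0]]
`print(gradients)` → prints [4.5, 4.5, 7.0, 0.0, 0.0, 0.0, 0.0]
`print(grad_refs[0] is grad_refs[1])` → prints True

Answer:
[4.5, 4.5, 7.0, 0.0, 0.0, 0.0, 0.0]
True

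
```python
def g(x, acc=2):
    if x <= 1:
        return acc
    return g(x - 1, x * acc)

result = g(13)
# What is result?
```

Accumulator trace (n, acc): (13, 2) -> (12, 26) -> (11, 312) -> (10, 3432) -> (9, 34320) -> (8, 308880) -> (7, 2471040) -> (6, 17297280) -> (5, 103783680) -> (4, 518918400) -> (3, 2075673600) -> (2, 6227020800) -> (1, 12454041600) -> return 12454041600

Answer: 12454041600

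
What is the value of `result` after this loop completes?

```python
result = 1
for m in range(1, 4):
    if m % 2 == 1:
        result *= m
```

Product of odd numbers 1 to 3
`result` takes the values: 1 → 3

Answer: 3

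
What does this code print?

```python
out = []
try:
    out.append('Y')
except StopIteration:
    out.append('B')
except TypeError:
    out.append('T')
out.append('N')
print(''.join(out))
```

Execution trace: 'Y' (try body, no exception) → 'N' (after the try/except). Output: YN

Answer: YN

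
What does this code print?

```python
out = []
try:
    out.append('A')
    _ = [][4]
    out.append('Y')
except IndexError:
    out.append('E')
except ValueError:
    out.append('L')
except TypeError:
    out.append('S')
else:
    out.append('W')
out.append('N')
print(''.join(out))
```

Execution trace: 'A' (try body) → 'E' (except IndexError) → 'N' (after the try/except). Output: AEN

Answer: AEN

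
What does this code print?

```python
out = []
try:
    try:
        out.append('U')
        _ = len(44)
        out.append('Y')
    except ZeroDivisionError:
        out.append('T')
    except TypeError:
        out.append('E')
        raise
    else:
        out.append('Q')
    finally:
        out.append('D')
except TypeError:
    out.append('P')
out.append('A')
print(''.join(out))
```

Execution trace: 'U' (inner try body) → 'E' (inner except TypeError) → 'D' (inner finally) → 'P' (outer except TypeError) → 'A' (after the try/except). Output: UEDPA

Answer: UEDPA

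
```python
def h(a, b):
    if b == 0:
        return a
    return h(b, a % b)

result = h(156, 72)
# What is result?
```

h(156, 72) -> h(72, 12) -> h(12, 0) -> 12

Answer: 12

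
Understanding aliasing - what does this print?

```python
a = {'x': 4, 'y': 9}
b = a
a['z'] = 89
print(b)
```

Key concept: dict aliasing.
Step by step:
`a = {'x': 4, 'y': 9}` → a = {'x': 4, 'y': 9}
`b = a` → b = {'x': 4, 'y': 9} (same object as a)
`a['z'] = 89` → a = {'x': 4, 'y': 9, 'z': 89} (same object as b); b = {'x': 4, 'y': 9, 'z': 89} (same object as a)
`print(b)` → prints {'x': 4, 'y': 9, 'z': 89}

Answer: {'x': 4, 'y': 9, 'z': 89}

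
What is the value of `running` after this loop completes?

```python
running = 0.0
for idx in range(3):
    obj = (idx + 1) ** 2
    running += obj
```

Sum of squared losses 1² + 2² + ... + 3²
`running` takes the values: 0.0 → 1.0 → 5.0 → 14.0

Answer: 14.0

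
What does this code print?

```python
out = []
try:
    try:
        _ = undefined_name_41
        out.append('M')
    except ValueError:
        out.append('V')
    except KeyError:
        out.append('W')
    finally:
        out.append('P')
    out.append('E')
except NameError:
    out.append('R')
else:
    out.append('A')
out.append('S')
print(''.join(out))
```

Execution trace: 'P' (inner finally) → 'R' (except NameError) → 'S' (after the try/except). Output: PRS

Answer: PRS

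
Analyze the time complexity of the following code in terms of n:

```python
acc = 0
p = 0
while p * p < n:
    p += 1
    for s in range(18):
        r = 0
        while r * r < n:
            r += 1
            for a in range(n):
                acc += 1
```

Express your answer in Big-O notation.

Each loop level contributes: √n × 1 × √n × n. Multiplying the contributions gives O(n^2).

Answer: O(n^2)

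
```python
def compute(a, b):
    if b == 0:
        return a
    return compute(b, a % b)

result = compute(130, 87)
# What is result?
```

compute(130, 87) -> compute(87, 43) -> compute(43, 1) -> compute(1, 0) -> 1

Answer: 1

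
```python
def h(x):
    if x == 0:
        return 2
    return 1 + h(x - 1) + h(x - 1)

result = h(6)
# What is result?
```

h(x) = 1 + 2·h(x-1), h(0)=2. Closed form: (2+1)·2^6 - 1 = 191.

Answer: 191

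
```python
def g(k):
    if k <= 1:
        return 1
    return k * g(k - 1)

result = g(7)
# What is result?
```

g(7) = 7 * 6 * 5 * 4 * 3 * 2 * 1 = 5040

Answer: 5040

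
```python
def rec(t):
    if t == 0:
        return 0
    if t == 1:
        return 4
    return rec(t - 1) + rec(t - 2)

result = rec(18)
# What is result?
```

Build up from base cases: rec(0)=0, rec(1)=4, rec(2)=4, rec(3)=8, rec(4)=12, rec(5)=20, rec(6)=32, ..., rec(18)=10336

Answer: 10336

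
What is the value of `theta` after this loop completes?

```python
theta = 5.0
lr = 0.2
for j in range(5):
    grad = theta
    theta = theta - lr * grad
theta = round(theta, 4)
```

Gradient descent: w = 5.0 * (1 - 0.2)^5
`theta` takes the values: 5.0 → 4.0 → 3.2 → 2.56 → 2.048 → 1.6384

Answer: 1.6384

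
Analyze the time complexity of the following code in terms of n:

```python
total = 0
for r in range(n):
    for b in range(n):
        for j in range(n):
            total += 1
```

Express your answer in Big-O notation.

Each loop level contributes: n × n × n. Multiplying the contributions gives O(n^3).

Answer: O(n^3)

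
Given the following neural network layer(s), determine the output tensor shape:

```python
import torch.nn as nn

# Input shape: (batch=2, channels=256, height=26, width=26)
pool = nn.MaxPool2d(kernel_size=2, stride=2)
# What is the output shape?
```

Input: (2, 256, 26, 26) -> Output: (2, 256, 13, 13)

Answer: (2, 256, 13, 13)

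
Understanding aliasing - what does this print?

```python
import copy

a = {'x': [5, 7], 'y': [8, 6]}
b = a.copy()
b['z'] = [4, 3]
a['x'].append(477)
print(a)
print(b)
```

Key concept: shallow copy of dict with mutable values.
Step by step:
`a = {'x': [5, 7], 'y': [8, 6]}` → a = {'x': [5, 7], 'y': [8, 6]}
`b = a.copy()` → b = {'x': [5, 7], 'y': [8, 6]}
`b['z'] = [4, 3]` → b = {'x': [5, 7], 'y': [8, 6], 'z': [4, 3]}
`a['x'].append(477)` → a = {'x': [5, 7, 477], 'y': [8, 6]}; b = {'x': [5, 7, 477], 'y': [8, 6], 'z': [4, 3]}
`print(a)` → prints {'x': [5, 7, 477], 'y': [8, 6]}
`print(b)` → prints {'x': [5, 7, 477], 'y': [8, 6], 'z': [4, 3]}

Answer:
{'x': [5, 7, 477], 'y': [8, 6]}
{'x': [5, 7, 477], 'y': [8, 6], 'z': [4, 3]}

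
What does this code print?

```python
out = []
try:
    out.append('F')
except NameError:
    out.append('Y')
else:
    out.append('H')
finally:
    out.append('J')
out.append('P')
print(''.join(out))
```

Execution trace: 'F' (try body, no exception) → 'H' (else) → 'J' (finally) → 'P' (after the try/except). Output: FHJP

Answer: FHJP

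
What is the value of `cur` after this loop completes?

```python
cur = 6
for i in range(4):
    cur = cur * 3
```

Multiply by 3, 4 times: 6 * 3^4 = 486
`cur` takes the values: 6 → 18 → 54 → 162 → 486

Answer: 486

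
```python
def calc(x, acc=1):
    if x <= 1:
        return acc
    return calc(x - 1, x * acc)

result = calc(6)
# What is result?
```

Accumulator trace (n, acc): (6, 1) -> (5, 6) -> (4, 30) -> (3, 120) -> (2, 360) -> (1, 720) -> return 720

Answer: 720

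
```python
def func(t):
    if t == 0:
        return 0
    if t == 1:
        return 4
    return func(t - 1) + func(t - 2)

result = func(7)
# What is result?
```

Build up from base cases: func(0)=0, func(1)=4, func(2)=4, func(3)=8, func(4)=12, func(5)=20, func(6)=32, ..., func(7)=52

Answer: 52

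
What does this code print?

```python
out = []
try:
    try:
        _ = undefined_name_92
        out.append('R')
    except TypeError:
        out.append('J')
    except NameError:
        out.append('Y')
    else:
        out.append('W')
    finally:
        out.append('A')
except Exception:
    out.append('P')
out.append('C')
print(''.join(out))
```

Execution trace: 'Y' (inner except NameError) → 'A' (inner finally) → 'C' (after the try/except). Output: YAC

Answer: YAC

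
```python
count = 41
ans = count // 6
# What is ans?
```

Trace:
`count = 41` → count = 41
`ans = count // 6` → ans = 6
So ans = 6

Answer: 6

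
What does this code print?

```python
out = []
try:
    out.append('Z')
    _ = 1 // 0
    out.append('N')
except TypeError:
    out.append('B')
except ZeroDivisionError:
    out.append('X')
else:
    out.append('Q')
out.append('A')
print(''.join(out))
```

Execution trace: 'Z' (try body) → 'X' (except ZeroDivisionError) → 'A' (after the try/except). Output: ZXA

Answer: ZXA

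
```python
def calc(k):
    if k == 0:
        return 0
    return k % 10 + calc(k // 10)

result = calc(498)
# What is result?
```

Sum of digits of 498: 8 + 9 + 4 = 21

Answer: 21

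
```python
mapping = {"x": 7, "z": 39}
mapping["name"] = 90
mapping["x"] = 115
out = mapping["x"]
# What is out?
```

Trace:
`mapping = {"x": 7, "z": 39}` → mapping = {'x': 7, 'z': 39}
`mapping["name"] = 90` → mapping = {'x': 7, 'z': 39, 'name': 90}
`mapping["x"] = 115` → mapping = {'x': 115, 'z': 39, 'name': 90}
`out = mapping["x"]` → out = 115
So out = 115

Answer: 115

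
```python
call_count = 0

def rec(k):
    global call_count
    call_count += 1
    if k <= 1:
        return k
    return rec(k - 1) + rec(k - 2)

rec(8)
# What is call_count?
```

Calls(k) = 1 + Calls(k-1) + Calls(k-2); Calls(0)=Calls(1)=1. For k=8 this gives 67.

Answer: 67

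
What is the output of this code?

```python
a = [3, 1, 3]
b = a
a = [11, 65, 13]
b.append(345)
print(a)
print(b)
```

Key concept: rebinding vs mutation: a is rebound to a new list, b still points at the original.
Step by step:
`a = [3, 1, 3]` → a = [3, 1, 3]
`b = a` → b = [3, 1, 3] (same object as a)
`a = [11, 65, 13]` → a = [11, 65, 13]
`b.append(345)` → b = [3, 1, 3, 345]
`print(a)` → prints [11, 65, 13]
`print(b)` → prints [3, 1, 3, 345]

Answer:
[11, 65, 13]
[3, 1, 3, 345]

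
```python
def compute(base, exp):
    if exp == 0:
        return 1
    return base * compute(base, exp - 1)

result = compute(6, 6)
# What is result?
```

compute(6, 6) = 6 * 6 * 6 * 6 * 6 * 6 = 46656

Answer: 46656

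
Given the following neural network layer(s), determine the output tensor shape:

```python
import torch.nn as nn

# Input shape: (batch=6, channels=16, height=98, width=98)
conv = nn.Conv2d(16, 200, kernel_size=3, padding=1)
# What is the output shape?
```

Input: (6, 16, 98, 98) -> Output: (6, 200, 98, 98)

Answer: (6, 200, 98, 98)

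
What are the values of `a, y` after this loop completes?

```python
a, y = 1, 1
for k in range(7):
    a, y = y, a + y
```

Fibonacci: after 7 iterations
`a, y` takes the values: (1, 1) → (1, 2) → (2, 3) → (3, 5) → (5, 8) → (8, 13) → (13, 21) → (21, 34)

Answer: 21, 34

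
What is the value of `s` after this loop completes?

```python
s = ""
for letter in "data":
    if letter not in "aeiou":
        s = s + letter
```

Remove vowels from 'data'
`s` takes the values: "" → "d" → "dt"

Answer: "dt"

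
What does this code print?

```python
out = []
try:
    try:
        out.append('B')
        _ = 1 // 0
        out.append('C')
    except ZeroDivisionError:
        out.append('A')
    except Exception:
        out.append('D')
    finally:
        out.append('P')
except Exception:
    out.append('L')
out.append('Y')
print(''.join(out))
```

Execution trace: 'B' (inner try body) → 'A' (inner except ZeroDivisionError) → 'P' (inner finally) → 'Y' (after the try/except). Output: BAPY

Answer: BAPY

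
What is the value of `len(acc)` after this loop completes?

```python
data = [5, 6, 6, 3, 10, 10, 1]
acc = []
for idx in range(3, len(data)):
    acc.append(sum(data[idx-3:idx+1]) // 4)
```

Number of 4-element averages
`acc` takes the values: [] → [5] → [5, 6] → [5, 6, 7] → [5, 6, 7, 6]
So `len(acc)` = 4

Answer: 4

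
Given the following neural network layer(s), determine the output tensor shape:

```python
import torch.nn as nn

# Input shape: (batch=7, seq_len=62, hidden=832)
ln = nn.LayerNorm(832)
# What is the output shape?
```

Input: (7, 62, 832) -> Output: (7, 62, 832)

Answer: (7, 62, 832)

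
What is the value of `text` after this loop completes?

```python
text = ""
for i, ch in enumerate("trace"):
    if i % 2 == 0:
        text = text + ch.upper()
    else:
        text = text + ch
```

Uppercase even positions in 'trace'
`text` takes the values: "" → "T" → "Tr" → "TrA" → "TrAc" → "TrAcE"

Answer: "TrAcE"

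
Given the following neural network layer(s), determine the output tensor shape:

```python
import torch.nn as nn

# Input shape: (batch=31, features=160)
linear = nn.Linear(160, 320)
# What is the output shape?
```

Input: (31, 160) -> Output: (31, 320)

Answer: (31, 320)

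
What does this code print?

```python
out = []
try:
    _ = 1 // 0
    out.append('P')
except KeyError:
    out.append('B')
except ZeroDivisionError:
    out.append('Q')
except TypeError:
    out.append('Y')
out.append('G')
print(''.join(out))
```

Execution trace: 'Q' (except ZeroDivisionError) → 'G' (after the try/except). Output: QG

Answer: QG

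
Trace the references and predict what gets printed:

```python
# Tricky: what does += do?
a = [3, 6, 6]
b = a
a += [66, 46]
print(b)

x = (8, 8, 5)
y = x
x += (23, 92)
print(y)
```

Key concept: += behavior differs for mutable vs immutable.
Step by step:
`a = [3, 6, 6]` → a = [3, 6, 6]
`b = a` → b = [3, 6, 6] (same object as a)
`a += [66, 46]` → a = [3, 6, 6, 66, 46] (same object as b); b = [3, 6, 6, 66, 46] (same object as a)
`print(b)` → prints [3, 6, 6, 66, 46]
`x = (8, 8, 5)` → x = (8, 8, 5)
`y = x` → y = (8, 8, 5)
`x += (23, 92)` → x = (8, 8, 5, 23, 92)
`print(y)` → prints (8, 8, 5)

Answer:
[3, 6, 6, 66, 46]
(8, 8, 5)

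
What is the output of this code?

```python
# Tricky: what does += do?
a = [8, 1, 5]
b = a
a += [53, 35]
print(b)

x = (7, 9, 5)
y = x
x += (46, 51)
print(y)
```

Key concept: += behavior differs for mutable vs immutable.
Step by step:
`a = [8, 1, 5]` → a = [8, 1, 5]
`b = a` → b = [8, 1, 5] (same object as a)
`a += [53, 35]` → a = [8, 1, 5, 53, 35] (same object as b); b = [8, 1, 5, 53, 35] (same object as a)
`print(b)` → prints [8, 1, 5, 53, 35]
`x = (7, 9, 5)` → x = (7, 9, 5)
`y = x` → y = (7, 9, 5)
`x += (46, 51)` → x = (7, 9, 5, 46, 51)
`print(y)` → prints (7, 9, 5)

Answer:
[8, 1, 5, 53, 35]
(7, 9, 5)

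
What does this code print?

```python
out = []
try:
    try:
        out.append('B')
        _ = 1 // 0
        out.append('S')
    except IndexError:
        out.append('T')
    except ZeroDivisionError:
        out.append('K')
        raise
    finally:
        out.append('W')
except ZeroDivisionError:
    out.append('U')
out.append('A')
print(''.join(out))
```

Execution trace: 'B' (inner try body) → 'K' (inner except ZeroDivisionError) → 'W' (inner finally) → 'U' (outer except ZeroDivisionError) → 'A' (after the try/except). Output: BKWUA

Answer: BKWUA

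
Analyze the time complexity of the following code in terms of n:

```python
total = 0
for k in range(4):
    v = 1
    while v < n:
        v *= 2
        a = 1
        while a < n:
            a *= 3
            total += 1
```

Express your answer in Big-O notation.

Each loop level contributes: 1 × log n × log n. Multiplying the contributions gives O(log² n).

Answer: O(log² n)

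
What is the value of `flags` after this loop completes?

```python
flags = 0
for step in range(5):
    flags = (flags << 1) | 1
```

Build 5 consecutive 1-bits: 0b11111
`flags` takes the values: 0 → 1 → 3 → 7 → 15 → 31

Answer: 31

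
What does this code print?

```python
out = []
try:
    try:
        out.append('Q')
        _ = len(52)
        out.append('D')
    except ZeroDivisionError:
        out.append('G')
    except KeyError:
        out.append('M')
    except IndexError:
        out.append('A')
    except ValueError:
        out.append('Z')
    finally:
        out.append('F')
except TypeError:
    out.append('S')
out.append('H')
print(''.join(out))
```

Execution trace: 'Q' (try body) → 'F' (finally) → 'S' (outer except TypeError) → 'H' (after the try/except). Output: QFSH

Answer: QFSH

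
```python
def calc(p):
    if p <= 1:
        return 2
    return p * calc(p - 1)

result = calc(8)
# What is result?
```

calc(8) = 8 * 7 * 6 * 5 * 4 * 3 * 2 * 2 = 80640

Answer: 80640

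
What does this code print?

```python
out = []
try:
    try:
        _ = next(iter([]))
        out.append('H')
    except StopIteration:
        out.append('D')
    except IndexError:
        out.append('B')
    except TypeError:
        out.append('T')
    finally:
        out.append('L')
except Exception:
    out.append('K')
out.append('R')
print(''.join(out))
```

Execution trace: 'D' (inner except StopIteration) → 'L' (inner finally) → 'R' (after the try/except). Output: DLR

Answer: DLR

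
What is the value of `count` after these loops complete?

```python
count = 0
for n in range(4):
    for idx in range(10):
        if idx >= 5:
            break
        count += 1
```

Inner breaks at 5, outer runs 4 times
`count` takes the values: 0 → 1 → 2 → 3 → 4 → 5 → 6 → 7 → 8 → 9 → 10 → 11 → 12 → 13 → 14 → 15 → 16 → 17 → 18 → 19 → 20

Answer: 20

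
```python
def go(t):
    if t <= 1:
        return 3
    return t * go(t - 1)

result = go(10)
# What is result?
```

go(10) = 10 * 9 * 8 * 7 * 6 * 5 * 4 * 3 * 2 * 3 = 10886400

Answer: 10886400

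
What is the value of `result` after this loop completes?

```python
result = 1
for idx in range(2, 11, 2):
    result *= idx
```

Product of even numbers 2 to 10
`result` takes the values: 1 → 2 → 8 → 48 → 384 → 3840

Answer: 3840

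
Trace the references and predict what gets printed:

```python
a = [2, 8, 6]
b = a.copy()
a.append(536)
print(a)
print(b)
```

Key concept: list.copy() creates independent copy.
Step by step:
`a = [2, 8, 6]` → a = [2, 8, 6]
`b = a.copy()` → b = [2, 8, 6]
`a.append(536)` → a = [2, 8, 6, 536]
`print(a)` → prints [2, 8, 6, 536]
`print(b)` → prints [2, 8, 6]

Answer:
[2, 8, 6, 536]
[2, 8, 6]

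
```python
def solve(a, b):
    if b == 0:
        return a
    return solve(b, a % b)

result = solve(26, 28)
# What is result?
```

solve(26, 28) -> solve(28, 26) -> solve(26, 2) -> solve(2, 0) -> 2

Answer: 2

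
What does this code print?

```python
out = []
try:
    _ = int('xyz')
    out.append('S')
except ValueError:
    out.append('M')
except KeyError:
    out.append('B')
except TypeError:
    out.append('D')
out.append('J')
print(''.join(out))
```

Execution trace: 'M' (except ValueError) → 'J' (after the try/except). Output: MJ

Answer: MJ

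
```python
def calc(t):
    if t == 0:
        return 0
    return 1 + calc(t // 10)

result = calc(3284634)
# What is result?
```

Count of digits of 3284634: 7

Answer: 7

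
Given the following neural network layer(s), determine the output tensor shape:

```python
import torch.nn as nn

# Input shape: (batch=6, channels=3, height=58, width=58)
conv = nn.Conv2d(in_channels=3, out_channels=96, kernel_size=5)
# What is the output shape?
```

Input: (6, 3, 58, 58) -> Output: (6, 96, 54, 54)

Answer: (6, 96, 54, 54)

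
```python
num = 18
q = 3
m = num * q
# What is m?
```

Trace:
`num = 18` → num = 18
`q = 3` → q = 3
`m = num * q` → m = 54
So m = 54

Answer: 54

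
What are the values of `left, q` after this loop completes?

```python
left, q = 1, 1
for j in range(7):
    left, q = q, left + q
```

Fibonacci: after 7 iterations
`left, q` takes the values: (1, 1) → (1, 2) → (2, 3) → (3, 5) → (5, 8) → (8, 13) → (13, 21) → (21, 34)

Answer: 21, 34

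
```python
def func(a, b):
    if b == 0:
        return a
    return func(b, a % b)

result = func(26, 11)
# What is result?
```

func(26, 11) -> func(11, 4) -> func(4, 3) -> func(3, 1) -> func(1, 0) -> 1

Answer: 1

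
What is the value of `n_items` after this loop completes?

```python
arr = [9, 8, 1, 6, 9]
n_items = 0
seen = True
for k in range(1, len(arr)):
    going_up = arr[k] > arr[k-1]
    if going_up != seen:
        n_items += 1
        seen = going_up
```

Count direction changes in [9, 8, 1, 6, 9]
`n_items` takes the values: 0 → 1 → 2

Answer: 2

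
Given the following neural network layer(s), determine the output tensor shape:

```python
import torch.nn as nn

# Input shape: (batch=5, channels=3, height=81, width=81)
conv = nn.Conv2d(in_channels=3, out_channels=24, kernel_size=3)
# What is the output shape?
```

Input: (5, 3, 81, 81) -> Output: (5, 24, 79, 79)

Answer: (5, 24, 79, 79)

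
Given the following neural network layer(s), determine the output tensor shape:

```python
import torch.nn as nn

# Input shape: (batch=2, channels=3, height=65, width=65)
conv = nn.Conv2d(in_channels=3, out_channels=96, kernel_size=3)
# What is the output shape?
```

Input: (2, 3, 65, 65) -> Output: (2, 96, 63, 63)

Answer: (2, 96, 63, 63)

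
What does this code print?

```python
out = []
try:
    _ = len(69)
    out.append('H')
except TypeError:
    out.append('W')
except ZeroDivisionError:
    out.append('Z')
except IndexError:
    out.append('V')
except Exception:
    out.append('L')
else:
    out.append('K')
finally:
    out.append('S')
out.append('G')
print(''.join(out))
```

Execution trace: 'W' (except TypeError) → 'S' (finally) → 'G' (after the try/except). Output: WSG

Answer: WSG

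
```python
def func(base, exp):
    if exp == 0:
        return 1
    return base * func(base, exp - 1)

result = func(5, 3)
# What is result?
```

func(5, 3) = 5 * 5 * 5 = 125

Answer: 125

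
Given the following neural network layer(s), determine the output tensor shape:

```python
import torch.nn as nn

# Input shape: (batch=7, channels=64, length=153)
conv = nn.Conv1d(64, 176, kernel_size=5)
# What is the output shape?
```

Input: (7, 64, 153) -> Output: (7, 176, 149)

Answer: (7, 176, 149)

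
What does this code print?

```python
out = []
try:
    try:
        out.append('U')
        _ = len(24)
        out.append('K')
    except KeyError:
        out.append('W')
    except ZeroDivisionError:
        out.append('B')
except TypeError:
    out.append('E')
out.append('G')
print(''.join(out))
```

Execution trace: 'U' (try body) → 'E' (outer except TypeError) → 'G' (after the try/except). Output: UEG

Answer: UEG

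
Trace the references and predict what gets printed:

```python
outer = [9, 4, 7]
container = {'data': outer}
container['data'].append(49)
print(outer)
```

Key concept: dict holds reference to list.
Step by step:
`outer = [9, 4, 7]` → outer = [9, 4, 7]
`container = {'data': outer}` → container = {'data': [9, 4, 7]}
`container['data'].append(49)` → outer = [9, 4, 7, 49]; container = {'data': [9, 4, 7, 49]}
`print(outer)` → prints [9, 4, 7, 49]

Answer: [9, 4, 7, 49]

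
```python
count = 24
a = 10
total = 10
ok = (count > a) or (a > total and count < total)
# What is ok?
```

Trace:
`count = 24` → count = 24
`a = 10` → a = 10
`total = 10` → total = 10
`ok = (count > a) or (a > total and count < total)` → ok = True
So ok = True

Answer: True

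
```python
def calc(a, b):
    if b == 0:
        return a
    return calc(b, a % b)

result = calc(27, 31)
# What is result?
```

calc(27, 31) -> calc(31, 27) -> calc(27, 4) -> calc(4, 3) -> calc(3, 1) -> calc(1, 0) -> 1

Answer: 1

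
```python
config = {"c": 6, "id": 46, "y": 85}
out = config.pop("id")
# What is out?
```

Trace:
`config = {"c": 6, "id": 46, "y": 85}` → config = {'c': 6, 'id': 46, 'y': 85}
`out = config.pop("id")` → config = {'c': 6, 'y': 85}; out = 46
So out = 46

Answer: 46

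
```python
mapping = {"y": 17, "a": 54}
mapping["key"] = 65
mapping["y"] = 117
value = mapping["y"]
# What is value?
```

Trace:
`mapping = {"y": 17, "a": 54}` → mapping = {'y': 17, 'a': 54}
`mapping["key"] = 65` → mapping = {'y': 17, 'a': 54, 'key': 65}
`mapping["y"] = 117` → mapping = {'y': 117, 'a': 54, 'key': 65}
`value = mapping["y"]` → value = 117
So value = 117

Answer: 117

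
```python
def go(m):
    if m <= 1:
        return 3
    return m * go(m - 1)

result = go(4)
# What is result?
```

go(4) = 4 * 3 * 2 * 3 = 72

Answer: 72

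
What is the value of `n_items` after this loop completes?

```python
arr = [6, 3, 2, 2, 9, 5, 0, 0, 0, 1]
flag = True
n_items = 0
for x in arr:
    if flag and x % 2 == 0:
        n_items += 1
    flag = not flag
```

Count even values at even positions
`n_items` takes the values: 0 → 1 → 2 → 3 → 4

Answer: 4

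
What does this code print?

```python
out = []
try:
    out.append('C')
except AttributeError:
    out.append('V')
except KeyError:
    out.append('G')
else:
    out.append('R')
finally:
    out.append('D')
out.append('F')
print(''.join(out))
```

Execution trace: 'C' (try body, no exception) → 'R' (else) → 'D' (finally) → 'F' (after the try/except). Output: CRDF

Answer: CRDF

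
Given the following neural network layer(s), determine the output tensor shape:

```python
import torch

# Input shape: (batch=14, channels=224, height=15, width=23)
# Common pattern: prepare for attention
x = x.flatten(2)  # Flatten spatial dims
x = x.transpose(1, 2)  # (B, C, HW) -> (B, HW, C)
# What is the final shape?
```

Input: (14, 224, 15, 23) -> after flatten(2): (14, 224, 345) -> Output: (14, 345, 224)

Answer: (14, 345, 224)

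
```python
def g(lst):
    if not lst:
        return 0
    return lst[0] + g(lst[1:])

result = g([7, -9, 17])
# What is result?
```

7 + (-9) + 17 + 0 = 15

Answer: 15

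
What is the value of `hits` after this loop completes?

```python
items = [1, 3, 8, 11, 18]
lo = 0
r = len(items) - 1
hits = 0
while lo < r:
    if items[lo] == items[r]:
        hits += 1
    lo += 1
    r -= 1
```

Count matching pairs from ends
`hits` takes the values: 0

Answer: 0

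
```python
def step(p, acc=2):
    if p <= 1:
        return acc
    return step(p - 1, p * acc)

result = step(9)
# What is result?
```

Accumulator trace (n, acc): (9, 2) -> (8, 18) -> (7, 144) -> (6, 1008) -> (5, 6048) -> (4, 30240) -> (3, 120960) -> (2, 362880) -> (1, 725760) -> return 725760

Answer: 725760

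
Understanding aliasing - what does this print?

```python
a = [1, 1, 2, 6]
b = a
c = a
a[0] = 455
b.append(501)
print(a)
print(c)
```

Key concept: multiple aliases.
Step by step:
`a = [1, 1, 2, 6]` → a = [1, 1, 2, 6]
`b = a` → b = [1, 1, 2, 6] (same object as a)
`c = a` → c = [1, 1, 2, 6] (same object as a, b)
`a[0] = 455` → a = [455, 1, 2, 6] (same object as b, c); b = [455, 1, 2, 6] (same object as a, c); c = [455, 1, 2, 6] (same object as a, b)
`b.append(501)` → a = [455, 1, 2, 6, 501] (same object as b, c); b = [455, 1, 2, 6, 501] (same object as a, c); c = [455, 1, 2, 6, 501] (same object as a, b)
`print(a)` → prints [455, 1, 2, 6, 501]
`print(c)` → prints [455, 1, 2, 6, 501]

Answer:
[455, 1, 2, 6, 501]
[455, 1, 2, 6, 501]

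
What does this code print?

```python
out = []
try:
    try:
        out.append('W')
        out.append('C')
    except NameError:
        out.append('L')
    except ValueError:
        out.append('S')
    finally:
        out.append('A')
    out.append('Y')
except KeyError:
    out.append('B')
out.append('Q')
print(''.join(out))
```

Execution trace: 'W' (inner try body) → 'C' (inner try body, no exception) → 'A' (inner finally) → 'Y' (try body, no exception) → 'Q' (after the try/except). Output: WCAYQ

Answer: WCAYQ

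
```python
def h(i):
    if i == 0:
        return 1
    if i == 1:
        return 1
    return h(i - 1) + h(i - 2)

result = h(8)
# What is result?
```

Build up from base cases: h(0)=1, h(1)=1, h(2)=2, h(3)=3, h(4)=5, h(5)=8, h(6)=13, ..., h(8)=34

Answer: 34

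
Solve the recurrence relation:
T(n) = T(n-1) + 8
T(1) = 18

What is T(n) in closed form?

Unrolling: T(n) = T(1) + 8·(n-1) = 18 + 8(n-1) = 8n + 10.

Answer: T(n) = 8n + 10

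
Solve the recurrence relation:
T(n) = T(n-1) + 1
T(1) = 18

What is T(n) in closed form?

Unrolling: T(n) = T(1) + 1·(n-1) = 18 + 1(n-1) = n + 17.

Answer: T(n) = n + 17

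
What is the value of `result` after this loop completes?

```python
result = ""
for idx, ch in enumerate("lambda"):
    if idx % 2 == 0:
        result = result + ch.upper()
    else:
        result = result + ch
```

Uppercase even positions in 'lambda'
`result` takes the values: "" → "L" → "La" → "LaM" → "LaMb" → "LaMbD" → "LaMbDa"

Answer: "LaMbDa"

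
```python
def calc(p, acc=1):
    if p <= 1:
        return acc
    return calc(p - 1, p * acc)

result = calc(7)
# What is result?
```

Accumulator trace (n, acc): (7, 1) -> (6, 7) -> (5, 42) -> (4, 210) -> (3, 840) -> (2, 2520) -> (1, 5040) -> return 5040

Answer: 5040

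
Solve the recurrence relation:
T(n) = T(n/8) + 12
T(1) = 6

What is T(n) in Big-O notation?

Each step divides n by 8 and adds 12. After log_8(n) steps we reach T(1)=6. So T(n) = 12·log_8(n) + 6 = O(log n).

Answer: O(log n)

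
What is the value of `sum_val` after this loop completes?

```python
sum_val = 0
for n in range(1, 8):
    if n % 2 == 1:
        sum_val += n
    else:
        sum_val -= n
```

Add odd, subtract even
`sum_val` takes the values: 0 → 1 → -1 → 2 → -2 → 3 → -3 → 4

Answer: 4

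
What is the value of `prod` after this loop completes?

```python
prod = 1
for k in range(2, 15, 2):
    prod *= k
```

Product of even numbers 2 to 14
`prod` takes the values: 1 → 2 → 8 → 48 → 384 → 3840 → 46080 → 645120

Answer: 645120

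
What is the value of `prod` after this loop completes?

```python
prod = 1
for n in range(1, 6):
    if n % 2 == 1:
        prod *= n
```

Product of odd numbers 1 to 5
`prod` takes the values: 1 → 3 → 15

Answer: 15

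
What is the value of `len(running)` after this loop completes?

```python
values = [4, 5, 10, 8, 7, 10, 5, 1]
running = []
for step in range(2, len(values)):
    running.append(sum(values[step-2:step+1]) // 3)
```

Number of 3-element averages
`running` takes the values: [] → [6] → [6, 7] → [6, 7, 8] → [6, 7, 8, 8] → [6, 7, 8, 8, 7] → [6, 7, 8, 8, 7, 5]
So `len(running)` = 6

Answer: 6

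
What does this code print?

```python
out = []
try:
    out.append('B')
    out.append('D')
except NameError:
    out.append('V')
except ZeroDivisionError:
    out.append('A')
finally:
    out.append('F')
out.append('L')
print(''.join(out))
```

Execution trace: 'B' (try body) → 'D' (try body, no exception) → 'F' (finally) → 'L' (after the try/except). Output: BDFL

Answer: BDFL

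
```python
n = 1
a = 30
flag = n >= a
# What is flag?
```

Trace:
`n = 1` → n = 1
`a = 30` → a = 30
`flag = n >= a` → flag = False
So flag = False

Answer: False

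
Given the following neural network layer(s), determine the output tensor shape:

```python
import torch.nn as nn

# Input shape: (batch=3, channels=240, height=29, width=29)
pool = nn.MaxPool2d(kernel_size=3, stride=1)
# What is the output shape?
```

Input: (3, 240, 29, 29) -> Output: (3, 240, 27, 27)

Answer: (3, 240, 27, 27)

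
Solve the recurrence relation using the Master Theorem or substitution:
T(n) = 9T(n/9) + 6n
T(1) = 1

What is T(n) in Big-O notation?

By Master Theorem: a=9, b=9, f(n)=6n. Since log_9(9) = 1 and f(n) = Θ(n^1), Case 2 applies. T(n) = O(n log n).

Answer: O(n log n)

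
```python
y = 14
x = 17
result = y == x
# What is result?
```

Trace:
`y = 14` → y = 14
`x = 17` → x = 17
`result = y == x` → result = False
So result = False

Answer: False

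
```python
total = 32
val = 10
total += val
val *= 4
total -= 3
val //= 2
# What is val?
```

Trace:
`total = 32` → total = 32
`val = 10` → val = 10
`total += val` → total = 42
`val *= 4` → val = 40
`total -= 3` → total = 39
`val //= 2` → val = 20
So val = 20

Answer: 20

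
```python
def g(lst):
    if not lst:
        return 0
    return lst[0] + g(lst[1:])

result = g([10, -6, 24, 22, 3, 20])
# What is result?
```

10 + (-6) + 24 + 22 + 3 + 20 + 0 = 73

Answer: 73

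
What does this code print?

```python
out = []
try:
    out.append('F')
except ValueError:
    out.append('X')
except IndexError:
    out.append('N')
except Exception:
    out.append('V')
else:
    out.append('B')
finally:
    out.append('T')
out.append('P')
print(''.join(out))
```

Execution trace: 'F' (try body, no exception) → 'B' (else) → 'T' (finally) → 'P' (after the try/except). Output: FBTP

Answer: FBTP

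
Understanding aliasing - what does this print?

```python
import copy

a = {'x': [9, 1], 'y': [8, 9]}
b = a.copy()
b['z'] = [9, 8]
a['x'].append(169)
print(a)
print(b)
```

Key concept: shallow copy of dict with mutable values.
Step by step:
`a = {'x': [9, 1], 'y': [8, 9]}` → a = {'x': [9, 1], 'y': [8, 9]}
`b = a.copy()` → b = {'x': [9, 1], 'y': [8, 9]}
`b['z'] = [9, 8]` → b = {'x': [9, 1], 'y': [8, 9], 'z': [9, 8]}
`a['x'].append(169)` → a = {'x': [9, 1, 169], 'y': [8, 9]}; b = {'x': [9, 1, 169], 'y': [8, 9], 'z': [9, 8]}
`print(a)` → prints {'x': [9, 1, 169], 'y': [8, 9]}
`print(b)` → prints {'x': [9, 1, 169], 'y': [8, 9], 'z': [9, 8]}

Answer:
{'x': [9, 1, 169], 'y': [8, 9]}
{'x': [9, 1, 169], 'y': [8, 9], 'z': [9, 8]}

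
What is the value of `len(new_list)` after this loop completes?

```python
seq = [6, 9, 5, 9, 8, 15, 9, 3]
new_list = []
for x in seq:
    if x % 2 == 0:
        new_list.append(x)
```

Count even numbers in [6, 9, 5, 9, 8, 15, 9, 3]
`new_list` takes the values: [] → [6] → [6, 8]
So `len(new_list)` = 2

Answer: 2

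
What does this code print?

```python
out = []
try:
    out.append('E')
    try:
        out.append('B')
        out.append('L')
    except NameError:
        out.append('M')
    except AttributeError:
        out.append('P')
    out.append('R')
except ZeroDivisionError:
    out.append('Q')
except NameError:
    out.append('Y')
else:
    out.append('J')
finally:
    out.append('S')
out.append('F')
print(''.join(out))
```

Execution trace: 'E' (try body) → 'B' (inner try body) → 'L' (inner try body, no exception) → 'R' (try body, no exception) → 'J' (else) → 'S' (finally) → 'F' (after the try/except). Output: EBLRJSF

Answer: EBLRJSF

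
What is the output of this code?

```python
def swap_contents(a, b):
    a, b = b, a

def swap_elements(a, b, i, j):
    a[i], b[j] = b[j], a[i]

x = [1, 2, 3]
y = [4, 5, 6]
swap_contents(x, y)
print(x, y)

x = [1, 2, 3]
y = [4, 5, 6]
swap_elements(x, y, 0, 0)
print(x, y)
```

Key concept: parameter rebinding vs mutation.
Step by step:
`x = [1, 2, 3]` → x = [1, 2, 3]
`y = [4, 5, 6]` → y = [4, 5, 6]
`swap_contents(x, y)` → no visible change to tracked variables
`print(x, y)` → prints [1, 2, 3] [4, 5, 6]
`x = [1, 2, 3]` → x = [1, 2, 3]
`y = [4, 5, 6]` → y = [4, 5, 6]
`swap_elements(x, y, 0, 0)` → x = [4, 2, 3]; y = [1, 5, 6]
`print(x, y)` → prints [4, 2, 3] [1, 5, 6]

Answer:
[1, 2, 3] [4, 5, 6]
[4, 2, 3] [1, 5, 6]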